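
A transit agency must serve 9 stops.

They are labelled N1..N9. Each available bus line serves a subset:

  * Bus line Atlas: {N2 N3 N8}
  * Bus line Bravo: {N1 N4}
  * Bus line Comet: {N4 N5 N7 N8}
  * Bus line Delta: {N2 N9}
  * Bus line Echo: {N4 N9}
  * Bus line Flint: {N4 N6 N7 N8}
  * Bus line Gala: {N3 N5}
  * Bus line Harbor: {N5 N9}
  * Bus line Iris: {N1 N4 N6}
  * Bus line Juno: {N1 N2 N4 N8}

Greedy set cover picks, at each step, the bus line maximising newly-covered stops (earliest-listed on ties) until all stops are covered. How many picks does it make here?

4

Greedy: pick Comet (covers 4 new) → pick Atlas (covers 2 new) → pick Iris (covers 2 new) → pick Delta (covers 1 new). Total picks: 4.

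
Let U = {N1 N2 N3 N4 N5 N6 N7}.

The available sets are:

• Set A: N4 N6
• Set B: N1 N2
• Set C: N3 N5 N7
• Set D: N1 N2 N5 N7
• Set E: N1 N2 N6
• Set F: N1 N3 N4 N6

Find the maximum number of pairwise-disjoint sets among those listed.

3

A, B, C are pairwise disjoint (A={N4,N6}; B={N1,N2}; C={N3,N5,N7}).
Every remaining set overlaps one of these, and no 4 of the listed sets are pairwise disjoint, so 3 is the maximum.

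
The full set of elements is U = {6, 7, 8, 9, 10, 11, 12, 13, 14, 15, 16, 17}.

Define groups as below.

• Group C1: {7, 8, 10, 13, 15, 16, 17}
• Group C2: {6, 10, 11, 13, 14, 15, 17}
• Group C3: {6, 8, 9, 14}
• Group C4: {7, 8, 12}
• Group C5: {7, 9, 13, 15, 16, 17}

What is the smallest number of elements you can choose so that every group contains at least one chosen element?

The 2 elements {8, 15} hit every group.
The groups C2, C4 are pairwise disjoint, so any hitting set needs a separate element for each — at least 2. Hence 2 is optimal.

2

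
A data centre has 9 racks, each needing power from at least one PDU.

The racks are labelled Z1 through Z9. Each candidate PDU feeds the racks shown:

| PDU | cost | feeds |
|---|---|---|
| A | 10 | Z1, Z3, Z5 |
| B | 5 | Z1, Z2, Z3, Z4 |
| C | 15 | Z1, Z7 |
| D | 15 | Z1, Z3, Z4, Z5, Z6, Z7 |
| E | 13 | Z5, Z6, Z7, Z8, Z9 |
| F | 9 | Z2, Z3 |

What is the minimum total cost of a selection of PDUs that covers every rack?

18

B, E together cover every rack (B ∪ E = {Z1, Z2, Z3, Z4, Z5, Z6, Z7, Z8, Z9}); total cost 5 + 13 = 18.
No covering selection has total cost below 18.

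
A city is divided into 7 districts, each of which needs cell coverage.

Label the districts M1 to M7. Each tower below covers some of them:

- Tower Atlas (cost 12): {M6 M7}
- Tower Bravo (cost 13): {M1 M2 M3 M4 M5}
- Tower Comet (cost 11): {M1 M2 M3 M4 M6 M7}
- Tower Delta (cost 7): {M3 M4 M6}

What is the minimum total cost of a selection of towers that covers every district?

Bravo, Comet together cover every district (Bravo ∪ Comet = {M1, M2, M3, M4, M5, M6, M7}); total cost 13 + 11 = 24.
No covering selection has total cost below 24.

24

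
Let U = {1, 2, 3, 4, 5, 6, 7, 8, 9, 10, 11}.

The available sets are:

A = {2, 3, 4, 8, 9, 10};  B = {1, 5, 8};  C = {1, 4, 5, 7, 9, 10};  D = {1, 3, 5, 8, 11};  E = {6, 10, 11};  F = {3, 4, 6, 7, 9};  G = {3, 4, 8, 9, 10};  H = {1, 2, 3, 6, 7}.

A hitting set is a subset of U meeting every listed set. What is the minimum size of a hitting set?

3

T = {1, 6, 8} meets every set (each contains at least one member of T), and |T| = 3.
No choice of 2 elements meets every set, so 3 is the minimum.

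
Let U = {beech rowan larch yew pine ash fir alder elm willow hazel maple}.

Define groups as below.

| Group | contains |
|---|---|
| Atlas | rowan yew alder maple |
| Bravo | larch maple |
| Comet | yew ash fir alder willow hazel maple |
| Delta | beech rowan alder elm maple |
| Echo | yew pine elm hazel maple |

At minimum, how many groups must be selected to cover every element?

Take {Bravo, Comet, Delta, Echo}. Their union is {beech, rowan, larch, yew, pine, ash, fir, alder, elm, willow, hazel, maple}, which is all 12 elements.
No 3 of the 5 groups cover everything (all 10 combinations miss at least one element), so 4 is optimal.

4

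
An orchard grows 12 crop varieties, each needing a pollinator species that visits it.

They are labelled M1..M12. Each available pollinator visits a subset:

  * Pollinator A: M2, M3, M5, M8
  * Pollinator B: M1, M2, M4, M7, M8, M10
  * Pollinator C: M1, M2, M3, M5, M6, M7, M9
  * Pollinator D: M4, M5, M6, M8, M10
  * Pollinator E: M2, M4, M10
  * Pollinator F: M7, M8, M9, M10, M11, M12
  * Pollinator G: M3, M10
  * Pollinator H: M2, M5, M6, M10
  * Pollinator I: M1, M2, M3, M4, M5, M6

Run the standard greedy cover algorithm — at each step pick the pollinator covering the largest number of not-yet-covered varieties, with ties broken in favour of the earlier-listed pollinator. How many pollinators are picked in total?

Greedy: pick C (covers 7 new) → pick F (covers 4 new) → pick B (covers 1 new). Total picks: 3.
(The true minimum cover uses only 2 pollinators, so greedy is not optimal here.)

3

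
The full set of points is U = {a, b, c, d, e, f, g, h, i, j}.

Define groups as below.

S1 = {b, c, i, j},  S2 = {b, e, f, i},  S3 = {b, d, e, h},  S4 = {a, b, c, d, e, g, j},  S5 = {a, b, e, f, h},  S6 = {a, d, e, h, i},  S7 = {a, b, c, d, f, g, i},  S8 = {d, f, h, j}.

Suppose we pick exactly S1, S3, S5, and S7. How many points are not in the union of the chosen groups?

0

Union of S1, S3, S5, S7 = {a, b, c, d, e, f, g, h, i, j} — that's every point, so 0 are uncovered.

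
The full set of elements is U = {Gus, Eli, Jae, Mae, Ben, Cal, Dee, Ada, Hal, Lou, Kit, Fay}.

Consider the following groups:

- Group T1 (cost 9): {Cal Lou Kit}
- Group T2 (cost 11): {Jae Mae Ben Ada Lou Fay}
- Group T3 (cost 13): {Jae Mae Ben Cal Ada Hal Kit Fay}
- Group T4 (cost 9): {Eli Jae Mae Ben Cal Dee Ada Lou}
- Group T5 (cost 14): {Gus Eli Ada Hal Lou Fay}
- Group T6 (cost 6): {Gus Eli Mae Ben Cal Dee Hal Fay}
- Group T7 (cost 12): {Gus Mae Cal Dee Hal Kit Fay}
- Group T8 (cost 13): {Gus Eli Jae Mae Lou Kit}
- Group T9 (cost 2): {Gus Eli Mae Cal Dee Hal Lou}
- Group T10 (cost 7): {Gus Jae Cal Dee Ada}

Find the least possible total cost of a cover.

15

T3, T9 together cover every element (T3 ∪ T9 = {Gus, Eli, Jae, Mae, Ben, Cal, Dee, Ada, Hal, Lou, Kit, Fay}); total cost 13 + 2 = 15.
No covering selection has total cost below 15.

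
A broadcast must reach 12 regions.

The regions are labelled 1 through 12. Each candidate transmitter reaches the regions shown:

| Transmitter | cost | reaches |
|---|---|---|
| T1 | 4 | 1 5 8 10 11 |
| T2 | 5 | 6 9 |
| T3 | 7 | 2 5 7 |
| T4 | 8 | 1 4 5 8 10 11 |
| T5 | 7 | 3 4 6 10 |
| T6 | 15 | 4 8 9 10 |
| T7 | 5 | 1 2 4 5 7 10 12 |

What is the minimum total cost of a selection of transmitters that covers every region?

T1, T2, T5, T7 together cover every region (T1 ∪ T2 ∪ T5 ∪ T7 = {1, 2, 3, 4, 5, 6, 7, 8, 9, 10, 11, 12}); total cost 4 + 5 + 7 + 5 = 21.
No covering selection has total cost below 21.

21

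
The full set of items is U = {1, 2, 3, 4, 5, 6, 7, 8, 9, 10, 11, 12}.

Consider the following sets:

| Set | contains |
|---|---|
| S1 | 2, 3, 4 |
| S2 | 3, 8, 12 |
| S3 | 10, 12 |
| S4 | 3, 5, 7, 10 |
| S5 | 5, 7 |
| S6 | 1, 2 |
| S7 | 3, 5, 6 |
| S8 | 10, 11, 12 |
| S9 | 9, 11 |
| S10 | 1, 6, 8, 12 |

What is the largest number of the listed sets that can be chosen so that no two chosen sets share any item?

S1, S5, S9, S10 are pairwise disjoint (S1={2,3,4}; S5={5,7}; S9={9,11}; S10={1,6,8,12}).
Every remaining set overlaps one of these, and no 5 of the listed sets are pairwise disjoint, so 4 is the maximum.

4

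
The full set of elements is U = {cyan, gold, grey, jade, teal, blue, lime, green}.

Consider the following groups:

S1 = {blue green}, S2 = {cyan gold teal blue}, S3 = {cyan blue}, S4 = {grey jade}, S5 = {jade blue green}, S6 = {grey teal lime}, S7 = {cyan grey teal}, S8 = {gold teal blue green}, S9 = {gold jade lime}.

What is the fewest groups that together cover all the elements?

S1, S7, and S9 cover everything between them: the union {cyan, gold, grey, jade, teal, blue, lime, green} is all of U.
No 2 of the 9 groups cover everything (all 36 combinations miss at least one element), so 3 is optimal.

3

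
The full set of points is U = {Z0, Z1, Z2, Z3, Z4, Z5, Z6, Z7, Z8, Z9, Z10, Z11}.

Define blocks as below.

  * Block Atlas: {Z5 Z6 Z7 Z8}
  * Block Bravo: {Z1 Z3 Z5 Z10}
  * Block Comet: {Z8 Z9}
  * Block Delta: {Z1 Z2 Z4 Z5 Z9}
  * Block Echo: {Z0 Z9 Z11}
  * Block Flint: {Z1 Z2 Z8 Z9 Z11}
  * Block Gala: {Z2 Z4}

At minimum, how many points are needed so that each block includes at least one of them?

3

H = {Z2, Z5, Z9} meets every block (each contains at least one member of H), and |H| = 3.
The blocks Bravo, Echo, Gala are pairwise disjoint, so any hitting set needs a separate point for each — at least 3. Hence 3 is optimal.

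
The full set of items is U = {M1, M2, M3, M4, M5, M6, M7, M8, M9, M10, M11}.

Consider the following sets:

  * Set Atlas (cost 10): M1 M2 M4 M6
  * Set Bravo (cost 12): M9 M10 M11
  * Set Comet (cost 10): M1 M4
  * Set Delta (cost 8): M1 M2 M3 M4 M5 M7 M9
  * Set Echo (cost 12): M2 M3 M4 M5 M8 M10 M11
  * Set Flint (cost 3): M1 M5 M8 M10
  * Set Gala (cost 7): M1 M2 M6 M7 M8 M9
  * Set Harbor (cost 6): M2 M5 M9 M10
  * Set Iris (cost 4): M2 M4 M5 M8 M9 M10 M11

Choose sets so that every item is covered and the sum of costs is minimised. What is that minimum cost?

Delta, Gala, Iris together cover every item (Delta ∪ Gala ∪ Iris = {M1, M2, M3, M4, M5, M6, M7, M8, M9, M10, M11}); total cost 8 + 7 + 4 = 19.
No covering selection has total cost below 19.

19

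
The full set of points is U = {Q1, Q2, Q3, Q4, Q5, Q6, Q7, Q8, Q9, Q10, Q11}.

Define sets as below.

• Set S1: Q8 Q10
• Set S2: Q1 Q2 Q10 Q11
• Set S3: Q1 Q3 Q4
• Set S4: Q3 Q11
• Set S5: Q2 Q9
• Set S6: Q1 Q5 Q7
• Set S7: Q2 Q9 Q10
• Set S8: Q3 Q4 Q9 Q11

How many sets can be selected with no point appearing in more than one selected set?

S1, S4, S5, S6 are pairwise disjoint (S1={Q8,Q10}; S4={Q3,Q11}; S5={Q2,Q9}; S6={Q1,Q5,Q7}).
Every remaining set overlaps one of these, and no 5 of the listed sets are pairwise disjoint, so 4 is the maximum.

4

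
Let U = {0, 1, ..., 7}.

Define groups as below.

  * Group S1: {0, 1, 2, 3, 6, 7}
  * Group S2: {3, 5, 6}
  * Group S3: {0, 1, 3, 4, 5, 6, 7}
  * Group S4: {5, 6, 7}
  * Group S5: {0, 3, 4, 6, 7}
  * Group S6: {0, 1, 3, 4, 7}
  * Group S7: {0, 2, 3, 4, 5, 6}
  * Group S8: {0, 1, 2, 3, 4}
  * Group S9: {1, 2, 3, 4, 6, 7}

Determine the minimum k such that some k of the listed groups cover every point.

2

S7 and S9 together: S7 ∪ S9 = {0, 1, 2, 3, 4, 5, 6, 7} — every point is covered.
No single group has all 8 points (the largest, S3, has 7), so 2 is optimal.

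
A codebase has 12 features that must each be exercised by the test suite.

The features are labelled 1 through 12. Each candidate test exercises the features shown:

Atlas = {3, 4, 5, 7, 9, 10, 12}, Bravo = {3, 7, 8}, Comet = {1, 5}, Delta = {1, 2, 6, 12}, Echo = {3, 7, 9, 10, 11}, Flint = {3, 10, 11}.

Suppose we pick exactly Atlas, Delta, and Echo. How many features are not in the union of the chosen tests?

Union of Atlas, Delta, Echo = {1, 2, 3, 4, 5, 6, 7, 9, 10, 11, 12}.
Not covered: 8 — 1 feature.

1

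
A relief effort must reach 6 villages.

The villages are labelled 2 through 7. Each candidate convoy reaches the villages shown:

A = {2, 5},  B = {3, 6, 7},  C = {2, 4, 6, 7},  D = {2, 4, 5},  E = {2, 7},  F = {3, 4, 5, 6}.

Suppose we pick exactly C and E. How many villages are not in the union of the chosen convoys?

2

Union of C, E = {2, 4, 6, 7}.
Not covered: 3, 5 — 2 villages.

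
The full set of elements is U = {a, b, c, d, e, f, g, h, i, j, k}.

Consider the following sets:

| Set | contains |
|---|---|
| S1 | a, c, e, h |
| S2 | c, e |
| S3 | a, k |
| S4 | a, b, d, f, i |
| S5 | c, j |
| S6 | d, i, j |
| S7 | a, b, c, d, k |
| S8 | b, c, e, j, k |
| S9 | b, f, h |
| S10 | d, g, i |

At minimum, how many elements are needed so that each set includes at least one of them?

4

The 4 elements {c, h, i, k} hit every set.
The sets S3, S5, S9, S10 are pairwise disjoint, so any hitting set needs a separate element for each — at least 4. Hence 4 is optimal.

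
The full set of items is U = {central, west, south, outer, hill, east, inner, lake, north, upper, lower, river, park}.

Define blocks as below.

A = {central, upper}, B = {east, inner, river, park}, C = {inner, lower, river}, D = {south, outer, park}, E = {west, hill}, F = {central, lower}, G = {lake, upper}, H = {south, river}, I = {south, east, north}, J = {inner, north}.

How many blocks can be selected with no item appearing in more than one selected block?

5

E, F, G, H, J are pairwise disjoint (E={west,hill}; F={central,lower}; G={lake,upper}; H={south,river}; J={inner,north}).
Every remaining block overlaps one of these, and no 6 of the listed blocks are pairwise disjoint, so 5 is the maximum.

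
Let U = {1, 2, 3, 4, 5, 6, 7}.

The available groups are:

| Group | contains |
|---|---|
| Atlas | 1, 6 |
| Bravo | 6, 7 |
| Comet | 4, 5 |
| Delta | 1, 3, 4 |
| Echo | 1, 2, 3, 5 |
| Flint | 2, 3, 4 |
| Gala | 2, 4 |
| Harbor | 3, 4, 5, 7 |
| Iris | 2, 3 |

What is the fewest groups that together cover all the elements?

3

Atlas, Harbor, and Iris cover everything between them: the union {1, 2, 3, 4, 5, 6, 7} is all of U.
No 2 of the 9 groups cover everything (all 36 combinations miss at least one element), so 3 is optimal.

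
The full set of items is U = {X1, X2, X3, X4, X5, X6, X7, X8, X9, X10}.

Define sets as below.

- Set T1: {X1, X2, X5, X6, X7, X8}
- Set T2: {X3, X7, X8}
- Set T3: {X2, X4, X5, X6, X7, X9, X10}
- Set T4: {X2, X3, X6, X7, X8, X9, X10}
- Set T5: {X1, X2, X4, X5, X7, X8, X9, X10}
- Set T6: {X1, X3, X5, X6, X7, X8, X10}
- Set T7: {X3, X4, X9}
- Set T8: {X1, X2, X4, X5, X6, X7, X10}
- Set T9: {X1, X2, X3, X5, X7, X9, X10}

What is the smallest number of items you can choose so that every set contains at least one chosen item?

2

The 2 items {X4, X7} hit every set.
The sets T1, T7 are pairwise disjoint, so any hitting set needs a separate item for each — at least 2. Hence 2 is optimal.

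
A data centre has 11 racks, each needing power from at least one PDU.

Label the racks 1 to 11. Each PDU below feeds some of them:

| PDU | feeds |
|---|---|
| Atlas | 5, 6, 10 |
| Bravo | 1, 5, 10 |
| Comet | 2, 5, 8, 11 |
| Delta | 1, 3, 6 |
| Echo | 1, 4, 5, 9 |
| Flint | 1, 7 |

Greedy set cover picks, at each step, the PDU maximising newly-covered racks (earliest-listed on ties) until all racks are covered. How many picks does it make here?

5

Greedy: pick Comet (covers 4 new) → pick Delta (covers 3 new) → pick Echo (covers 2 new) → pick Atlas (covers 1 new) → pick Flint (covers 1 new). Total picks: 5.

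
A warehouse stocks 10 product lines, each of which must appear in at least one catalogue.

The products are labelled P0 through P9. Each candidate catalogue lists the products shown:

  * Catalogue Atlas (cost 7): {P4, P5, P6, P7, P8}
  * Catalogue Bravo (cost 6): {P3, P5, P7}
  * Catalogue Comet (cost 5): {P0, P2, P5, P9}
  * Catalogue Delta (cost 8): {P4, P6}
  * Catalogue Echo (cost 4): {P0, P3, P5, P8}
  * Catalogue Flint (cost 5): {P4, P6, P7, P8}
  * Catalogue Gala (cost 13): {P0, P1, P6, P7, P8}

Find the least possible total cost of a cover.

27

Comet, Echo, Flint, Gala together cover every product (Comet ∪ Echo ∪ Flint ∪ Gala = {P0, P1, P2, P3, P4, P5, P6, P7, P8, P9}); total cost 5 + 4 + 5 + 13 = 27.
No covering selection has total cost below 27.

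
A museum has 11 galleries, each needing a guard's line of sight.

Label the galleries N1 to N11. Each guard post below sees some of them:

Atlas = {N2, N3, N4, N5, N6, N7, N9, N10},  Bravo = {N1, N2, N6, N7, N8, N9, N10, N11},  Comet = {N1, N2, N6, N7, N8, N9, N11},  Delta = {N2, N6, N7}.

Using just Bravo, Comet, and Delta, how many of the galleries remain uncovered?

Union of Bravo, Comet, Delta = {N1, N2, N6, N7, N8, N9, N10, N11}.
Not covered: N3, N4, N5 — 3 galleries.

3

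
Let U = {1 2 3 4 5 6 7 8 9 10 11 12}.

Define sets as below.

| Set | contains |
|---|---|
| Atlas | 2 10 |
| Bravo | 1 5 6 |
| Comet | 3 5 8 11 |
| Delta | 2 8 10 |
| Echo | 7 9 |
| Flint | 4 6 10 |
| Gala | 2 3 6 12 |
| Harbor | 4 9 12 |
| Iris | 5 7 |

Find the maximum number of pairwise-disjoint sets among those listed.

3

Comet, Echo, Flint are pairwise disjoint (Comet={3,5,8,11}; Echo={7,9}; Flint={4,6,10}).
Every remaining set overlaps one of these, and no 4 of the listed sets are pairwise disjoint, so 3 is the maximum.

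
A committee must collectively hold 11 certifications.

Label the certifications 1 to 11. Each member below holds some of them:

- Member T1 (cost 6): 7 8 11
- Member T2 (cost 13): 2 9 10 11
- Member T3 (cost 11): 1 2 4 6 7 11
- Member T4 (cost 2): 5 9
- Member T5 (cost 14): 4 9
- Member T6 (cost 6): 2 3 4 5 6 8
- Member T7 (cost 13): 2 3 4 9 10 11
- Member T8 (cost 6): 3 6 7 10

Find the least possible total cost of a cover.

T1, T3, T4, T8 together cover every certification (T1 ∪ T3 ∪ T4 ∪ T8 = {1, 2, 3, 4, 5, 6, 7, 8, 9, 10, 11}); total cost 6 + 11 + 2 + 6 = 25.
The greedy pick T4, T6, T1, T8, T3 costs 31; no covering selection beats 25.

25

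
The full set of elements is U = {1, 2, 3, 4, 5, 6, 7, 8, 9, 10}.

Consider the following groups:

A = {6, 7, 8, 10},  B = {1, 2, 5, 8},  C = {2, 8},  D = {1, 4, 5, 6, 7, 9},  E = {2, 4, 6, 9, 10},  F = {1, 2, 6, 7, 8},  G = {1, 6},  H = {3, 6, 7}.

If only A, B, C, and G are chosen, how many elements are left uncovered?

Union of A, B, C, G = {1, 2, 5, 6, 7, 8, 10}.
Not covered: 3, 4, 9 — 3 elements.

3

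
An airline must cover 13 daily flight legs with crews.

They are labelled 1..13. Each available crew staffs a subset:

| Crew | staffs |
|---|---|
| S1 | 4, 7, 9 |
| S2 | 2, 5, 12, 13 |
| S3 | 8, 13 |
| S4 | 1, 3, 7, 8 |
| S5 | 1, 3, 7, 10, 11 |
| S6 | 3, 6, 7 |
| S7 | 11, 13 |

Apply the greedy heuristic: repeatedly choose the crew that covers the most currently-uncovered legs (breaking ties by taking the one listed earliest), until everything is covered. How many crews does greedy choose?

Greedy: pick S5 (covers 5 new) → pick S2 (covers 4 new) → pick S1 (covers 2 new) → pick S3 (covers 1 new) → pick S6 (covers 1 new). Total picks: 5.

5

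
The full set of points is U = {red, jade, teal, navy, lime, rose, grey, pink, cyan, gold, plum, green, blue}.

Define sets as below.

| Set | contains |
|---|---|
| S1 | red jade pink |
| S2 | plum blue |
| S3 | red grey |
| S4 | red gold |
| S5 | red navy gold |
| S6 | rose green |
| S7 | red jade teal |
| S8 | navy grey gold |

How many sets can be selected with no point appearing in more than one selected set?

4

S1, S2, S6, S8 are pairwise disjoint (S1={red,jade,pink}; S2={plum,blue}; S6={rose,green}; S8={navy,grey,gold}).
Every remaining set overlaps one of these, and no 5 of the listed sets are pairwise disjoint, so 4 is the maximum.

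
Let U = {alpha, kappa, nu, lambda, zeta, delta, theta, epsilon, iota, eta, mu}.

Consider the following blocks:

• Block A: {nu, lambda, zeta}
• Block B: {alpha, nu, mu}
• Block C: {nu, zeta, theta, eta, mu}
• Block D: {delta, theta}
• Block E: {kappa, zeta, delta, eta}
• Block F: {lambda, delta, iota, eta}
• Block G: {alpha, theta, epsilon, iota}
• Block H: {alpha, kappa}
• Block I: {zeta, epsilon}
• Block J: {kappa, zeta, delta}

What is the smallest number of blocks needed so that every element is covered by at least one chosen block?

Take {C, F, H, I}. Their union is {alpha, kappa, nu, lambda, zeta, delta, theta, epsilon, iota, eta, mu}, which is all 11 elements.
No 3 of the 10 blocks cover everything (all 120 combinations miss at least one element), so 4 is optimal.

4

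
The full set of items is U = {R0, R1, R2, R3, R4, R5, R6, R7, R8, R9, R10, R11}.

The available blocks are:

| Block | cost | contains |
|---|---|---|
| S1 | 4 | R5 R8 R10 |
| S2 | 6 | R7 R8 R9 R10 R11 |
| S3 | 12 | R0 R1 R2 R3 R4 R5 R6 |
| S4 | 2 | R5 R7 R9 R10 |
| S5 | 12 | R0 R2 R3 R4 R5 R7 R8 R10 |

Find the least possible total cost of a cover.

S2, S3 together cover every item (S2 ∪ S3 = {R0, R1, R2, R3, R4, R5, R6, R7, R8, R9, R10, R11}); total cost 6 + 12 = 18.
The greedy pick S4, S3, S2 costs 20; no covering selection beats 18.

18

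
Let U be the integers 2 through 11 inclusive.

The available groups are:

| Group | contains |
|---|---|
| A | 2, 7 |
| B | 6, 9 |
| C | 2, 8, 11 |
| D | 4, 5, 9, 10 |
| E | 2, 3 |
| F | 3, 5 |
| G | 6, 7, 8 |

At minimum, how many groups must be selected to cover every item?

C, D, E, and G cover everything between them: the union {2, 3, 4, 5, 6, 7, 8, 9, 10, 11} is all of U.
No 3 of the 7 groups cover everything (all 35 combinations miss at least one item), so 4 is optimal.

4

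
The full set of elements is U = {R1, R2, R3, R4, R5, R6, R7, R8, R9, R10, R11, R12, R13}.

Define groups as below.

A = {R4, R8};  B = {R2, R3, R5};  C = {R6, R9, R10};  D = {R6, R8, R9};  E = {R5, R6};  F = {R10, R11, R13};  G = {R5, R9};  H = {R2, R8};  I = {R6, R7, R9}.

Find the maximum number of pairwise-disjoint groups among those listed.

A, B, F, I are pairwise disjoint (A={R4,R8}; B={R2,R3,R5}; F={R10,R11,R13}; I={R6,R7,R9}).
Every remaining group overlaps one of these, and no 5 of the listed groups are pairwise disjoint, so 4 is the maximum.

4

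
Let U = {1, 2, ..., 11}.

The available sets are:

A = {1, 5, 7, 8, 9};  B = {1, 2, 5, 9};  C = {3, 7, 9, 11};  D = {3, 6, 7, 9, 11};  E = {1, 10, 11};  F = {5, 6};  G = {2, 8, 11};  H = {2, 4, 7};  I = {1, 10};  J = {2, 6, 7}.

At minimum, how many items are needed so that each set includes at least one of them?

4

The 4 items {1, 5, 7, 11} hit every set.
No choice of 3 items meets every set, so 4 is the minimum.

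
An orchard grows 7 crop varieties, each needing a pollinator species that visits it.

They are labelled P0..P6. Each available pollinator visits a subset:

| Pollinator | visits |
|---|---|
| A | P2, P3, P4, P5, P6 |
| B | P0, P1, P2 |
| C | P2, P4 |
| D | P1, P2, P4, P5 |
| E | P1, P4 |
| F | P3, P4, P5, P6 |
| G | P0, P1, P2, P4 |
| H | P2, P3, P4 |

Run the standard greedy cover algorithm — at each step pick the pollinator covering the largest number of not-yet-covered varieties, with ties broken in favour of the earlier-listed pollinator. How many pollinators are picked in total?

2

Greedy: pick A (covers 5 new) → pick B (covers 2 new). Total picks: 2.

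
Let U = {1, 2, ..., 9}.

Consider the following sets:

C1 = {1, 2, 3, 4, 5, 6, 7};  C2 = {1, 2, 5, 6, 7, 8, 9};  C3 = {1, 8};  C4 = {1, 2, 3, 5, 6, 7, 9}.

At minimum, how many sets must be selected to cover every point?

Take {C1, C2}. Their union is {1, 2, 3, 4, 5, 6, 7, 8, 9}, which is all 9 points.
No single set has all 9 points (the largest, C1, has 7), so 2 is optimal.

2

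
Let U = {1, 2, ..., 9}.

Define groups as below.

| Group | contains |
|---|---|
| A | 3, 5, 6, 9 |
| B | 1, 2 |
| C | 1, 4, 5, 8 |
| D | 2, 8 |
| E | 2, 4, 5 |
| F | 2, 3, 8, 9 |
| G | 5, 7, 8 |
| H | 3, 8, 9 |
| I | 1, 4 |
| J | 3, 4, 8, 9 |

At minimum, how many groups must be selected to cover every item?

Take {A, C, E, G}. Their union is {1, 2, 3, 4, 5, 6, 7, 8, 9}, which is all 9 items.
No 3 of the 10 groups cover everything (all 120 combinations miss at least one item), so 4 is optimal.

4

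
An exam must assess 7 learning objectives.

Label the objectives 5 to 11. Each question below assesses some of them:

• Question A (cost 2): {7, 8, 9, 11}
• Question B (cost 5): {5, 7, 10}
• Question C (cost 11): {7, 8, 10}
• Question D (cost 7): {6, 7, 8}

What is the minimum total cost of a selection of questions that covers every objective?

14

A, B, D together cover every objective (A ∪ B ∪ D = {5, 6, 7, 8, 9, 10, 11}); total cost 2 + 5 + 7 = 14.
No covering selection has total cost below 14.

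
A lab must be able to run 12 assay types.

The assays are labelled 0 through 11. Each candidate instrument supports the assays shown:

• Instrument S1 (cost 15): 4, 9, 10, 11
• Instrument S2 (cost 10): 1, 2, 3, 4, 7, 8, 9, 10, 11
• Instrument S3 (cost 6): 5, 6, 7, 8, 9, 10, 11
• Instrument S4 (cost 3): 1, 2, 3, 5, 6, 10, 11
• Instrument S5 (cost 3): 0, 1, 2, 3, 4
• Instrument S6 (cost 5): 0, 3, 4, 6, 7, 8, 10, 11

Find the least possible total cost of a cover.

9

S3, S5 together cover every assay (S3 ∪ S5 = {0, 1, 2, 3, 4, 5, 6, 7, 8, 9, 10, 11}); total cost 6 + 3 = 9.
The greedy pick S4, S6, S3 costs 14; no covering selection beats 9.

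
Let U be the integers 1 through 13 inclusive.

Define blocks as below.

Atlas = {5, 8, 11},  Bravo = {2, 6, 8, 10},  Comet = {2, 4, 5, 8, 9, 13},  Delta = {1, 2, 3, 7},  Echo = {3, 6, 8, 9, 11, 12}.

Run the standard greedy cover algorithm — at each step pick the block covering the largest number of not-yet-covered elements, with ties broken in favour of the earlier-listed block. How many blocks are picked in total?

Greedy: pick Comet (covers 6 new) → pick Echo (covers 4 new) → pick Delta (covers 2 new) → pick Bravo (covers 1 new). Total picks: 4.

4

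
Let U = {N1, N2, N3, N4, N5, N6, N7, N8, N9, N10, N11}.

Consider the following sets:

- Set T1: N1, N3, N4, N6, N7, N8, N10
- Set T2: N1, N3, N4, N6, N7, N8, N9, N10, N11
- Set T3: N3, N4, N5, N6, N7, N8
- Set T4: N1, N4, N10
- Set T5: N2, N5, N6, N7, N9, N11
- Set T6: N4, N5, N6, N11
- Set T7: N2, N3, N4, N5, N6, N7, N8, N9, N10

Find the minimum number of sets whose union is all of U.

2

T2 and T7 cover everything between them: the union {N1, N2, N3, N4, N5, N6, N7, N8, N9, N10, N11} is all of U.
No single set has all 11 elements (the largest, T2, has 9), so 2 is optimal.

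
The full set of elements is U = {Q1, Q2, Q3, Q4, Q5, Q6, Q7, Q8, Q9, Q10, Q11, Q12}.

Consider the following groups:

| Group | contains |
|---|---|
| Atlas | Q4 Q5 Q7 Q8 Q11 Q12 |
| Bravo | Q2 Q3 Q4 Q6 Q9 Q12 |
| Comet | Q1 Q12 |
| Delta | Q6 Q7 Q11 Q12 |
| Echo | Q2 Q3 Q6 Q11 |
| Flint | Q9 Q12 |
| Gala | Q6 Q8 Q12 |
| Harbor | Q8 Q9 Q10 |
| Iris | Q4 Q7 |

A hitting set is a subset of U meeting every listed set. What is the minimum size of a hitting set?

The 4 elements {Q4, Q8, Q11, Q12} hit every group.
The groups Comet, Echo, Harbor, Iris are pairwise disjoint, so any hitting set needs a separate element for each — at least 4. Hence 4 is optimal.

4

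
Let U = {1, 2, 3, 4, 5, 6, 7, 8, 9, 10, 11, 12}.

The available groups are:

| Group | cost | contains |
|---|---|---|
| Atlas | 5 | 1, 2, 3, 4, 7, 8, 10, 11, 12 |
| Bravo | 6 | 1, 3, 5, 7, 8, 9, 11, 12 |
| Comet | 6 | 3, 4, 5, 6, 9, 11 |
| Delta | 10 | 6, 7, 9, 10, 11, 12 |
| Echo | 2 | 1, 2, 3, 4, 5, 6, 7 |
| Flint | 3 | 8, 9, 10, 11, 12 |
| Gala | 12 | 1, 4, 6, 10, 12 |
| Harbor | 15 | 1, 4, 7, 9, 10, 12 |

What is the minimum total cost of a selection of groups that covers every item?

5

Echo, Flint together cover every item (Echo ∪ Flint = {1, 2, 3, 4, 5, 6, 7, 8, 9, 10, 11, 12}); total cost 2 + 3 = 5.
No covering selection has total cost below 5.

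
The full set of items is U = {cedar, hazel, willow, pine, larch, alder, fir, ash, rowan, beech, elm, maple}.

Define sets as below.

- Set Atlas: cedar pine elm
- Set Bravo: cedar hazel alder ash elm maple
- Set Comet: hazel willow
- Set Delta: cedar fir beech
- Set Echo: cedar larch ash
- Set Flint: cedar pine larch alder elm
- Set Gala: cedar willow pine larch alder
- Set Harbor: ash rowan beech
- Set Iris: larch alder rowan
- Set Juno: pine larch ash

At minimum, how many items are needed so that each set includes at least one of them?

4

H = {cedar, hazel, larch, beech} meets every set (each contains at least one member of H), and |H| = 4.
No choice of 3 items meets every set, so 4 is the minimum.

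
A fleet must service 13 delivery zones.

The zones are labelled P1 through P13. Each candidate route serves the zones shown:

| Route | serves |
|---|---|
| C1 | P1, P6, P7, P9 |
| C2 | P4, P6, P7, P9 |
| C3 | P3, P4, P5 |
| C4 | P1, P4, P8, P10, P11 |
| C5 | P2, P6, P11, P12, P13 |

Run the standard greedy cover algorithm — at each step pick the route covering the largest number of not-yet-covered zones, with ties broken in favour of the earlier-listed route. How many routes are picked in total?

Greedy: pick C4 (covers 5 new) → pick C5 (covers 4 new) → pick C1 (covers 2 new) → pick C3 (covers 2 new). Total picks: 4.

4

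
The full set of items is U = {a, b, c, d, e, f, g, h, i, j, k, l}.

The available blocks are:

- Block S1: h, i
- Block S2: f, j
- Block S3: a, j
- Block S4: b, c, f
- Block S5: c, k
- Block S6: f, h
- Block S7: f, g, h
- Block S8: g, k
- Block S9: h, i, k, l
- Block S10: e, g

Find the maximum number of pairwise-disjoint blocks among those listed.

4

S3, S4, S9, S10 are pairwise disjoint (S3={a,j}; S4={b,c,f}; S9={h,i,k,l}; S10={e,g}).
Every remaining block overlaps one of these, and no 5 of the listed blocks are pairwise disjoint, so 4 is the maximum.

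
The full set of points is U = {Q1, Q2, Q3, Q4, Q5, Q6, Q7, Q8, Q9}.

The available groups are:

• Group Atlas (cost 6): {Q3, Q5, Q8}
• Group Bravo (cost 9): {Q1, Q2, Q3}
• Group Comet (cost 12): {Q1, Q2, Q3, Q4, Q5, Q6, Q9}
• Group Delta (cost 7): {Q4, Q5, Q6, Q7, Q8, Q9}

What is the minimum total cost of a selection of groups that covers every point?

16

Bravo, Delta together cover every point (Bravo ∪ Delta = {Q1, Q2, Q3, Q4, Q5, Q6, Q7, Q8, Q9}); total cost 9 + 7 = 16.
No covering selection has total cost below 16.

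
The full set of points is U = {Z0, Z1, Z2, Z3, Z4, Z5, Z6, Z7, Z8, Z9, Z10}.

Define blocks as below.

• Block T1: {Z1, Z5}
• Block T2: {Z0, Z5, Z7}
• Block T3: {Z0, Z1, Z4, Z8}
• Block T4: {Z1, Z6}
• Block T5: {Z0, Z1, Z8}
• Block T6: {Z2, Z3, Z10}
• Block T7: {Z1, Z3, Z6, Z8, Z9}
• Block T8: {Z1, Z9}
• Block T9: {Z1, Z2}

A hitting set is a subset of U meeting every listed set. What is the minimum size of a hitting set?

Take H = {Z1, Z3, Z5}. Each listed block contains at least one of these, so H is a hitting set of size 3.
The blocks T2, T4, T6 are pairwise disjoint, so any hitting set needs a separate point for each — at least 3. Hence 3 is optimal.

3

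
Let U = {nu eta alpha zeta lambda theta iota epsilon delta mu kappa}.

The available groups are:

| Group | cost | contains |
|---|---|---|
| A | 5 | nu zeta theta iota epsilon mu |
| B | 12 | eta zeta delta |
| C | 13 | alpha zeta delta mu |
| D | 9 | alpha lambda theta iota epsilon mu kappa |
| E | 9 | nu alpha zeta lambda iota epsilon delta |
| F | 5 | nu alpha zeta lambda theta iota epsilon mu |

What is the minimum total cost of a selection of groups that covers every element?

26

A, B, D together cover every element (A ∪ B ∪ D = {nu, eta, alpha, zeta, lambda, theta, iota, epsilon, delta, mu, kappa}); total cost 5 + 12 + 9 = 26.
No covering selection has total cost below 26.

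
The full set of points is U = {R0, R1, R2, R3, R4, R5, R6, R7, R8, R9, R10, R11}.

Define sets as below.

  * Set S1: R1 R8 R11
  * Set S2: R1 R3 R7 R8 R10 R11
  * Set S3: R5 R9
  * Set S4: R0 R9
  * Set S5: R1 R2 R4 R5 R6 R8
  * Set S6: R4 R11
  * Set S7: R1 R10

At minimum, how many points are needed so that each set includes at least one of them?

H = {R1, R4, R9} meets every set (each contains at least one member of H), and |H| = 3.
The sets S4, S6, S7 are pairwise disjoint, so any hitting set needs a separate point for each — at least 3. Hence 3 is optimal.

3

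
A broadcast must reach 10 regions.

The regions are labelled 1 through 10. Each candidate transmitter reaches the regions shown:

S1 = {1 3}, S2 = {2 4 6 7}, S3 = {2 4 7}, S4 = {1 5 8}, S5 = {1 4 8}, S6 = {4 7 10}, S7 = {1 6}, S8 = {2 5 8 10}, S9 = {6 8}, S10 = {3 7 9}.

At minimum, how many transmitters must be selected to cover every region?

4

S5 and S8 and S9 and S10 together: S5 ∪ S8 ∪ S9 ∪ S10 = {1, 2, 3, 4, 5, 6, 7, 8, 9, 10} — every region is covered.
No 3 of the 10 transmitters cover everything (all 120 combinations miss at least one region), so 4 is optimal.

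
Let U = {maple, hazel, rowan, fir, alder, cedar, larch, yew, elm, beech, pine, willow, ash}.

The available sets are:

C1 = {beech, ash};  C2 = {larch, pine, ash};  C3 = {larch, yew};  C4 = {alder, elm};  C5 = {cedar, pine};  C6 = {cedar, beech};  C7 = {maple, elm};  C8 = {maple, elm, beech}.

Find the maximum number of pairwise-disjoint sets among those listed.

4

C1, C3, C4, C5 are pairwise disjoint (C1={beech,ash}; C3={larch,yew}; C4={alder,elm}; C5={cedar,pine}).
Every remaining set overlaps one of these, and no 5 of the listed sets are pairwise disjoint, so 4 is the maximum.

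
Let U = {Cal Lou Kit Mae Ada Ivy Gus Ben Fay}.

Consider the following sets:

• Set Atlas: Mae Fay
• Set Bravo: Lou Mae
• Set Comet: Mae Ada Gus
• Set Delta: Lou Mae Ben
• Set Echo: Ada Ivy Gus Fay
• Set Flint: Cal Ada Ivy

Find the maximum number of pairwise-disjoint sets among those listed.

Bravo, Echo are pairwise disjoint (Bravo={Lou,Mae}; Echo={Ada,Ivy,Gus,Fay}).
Every remaining set overlaps one of these, and no 3 of the listed sets are pairwise disjoint, so 2 is the maximum.

2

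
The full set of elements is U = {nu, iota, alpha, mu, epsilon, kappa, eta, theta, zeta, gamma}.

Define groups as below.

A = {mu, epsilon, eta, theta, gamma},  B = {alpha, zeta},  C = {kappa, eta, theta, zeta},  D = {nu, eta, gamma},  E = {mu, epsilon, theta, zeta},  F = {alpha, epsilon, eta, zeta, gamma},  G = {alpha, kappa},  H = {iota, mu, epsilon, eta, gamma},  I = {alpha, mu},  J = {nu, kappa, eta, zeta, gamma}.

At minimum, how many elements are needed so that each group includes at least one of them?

The 3 elements {alpha, eta, zeta} hit every group.
The groups D, E, G are pairwise disjoint, so any hitting set needs a separate element for each — at least 3. Hence 3 is optimal.

3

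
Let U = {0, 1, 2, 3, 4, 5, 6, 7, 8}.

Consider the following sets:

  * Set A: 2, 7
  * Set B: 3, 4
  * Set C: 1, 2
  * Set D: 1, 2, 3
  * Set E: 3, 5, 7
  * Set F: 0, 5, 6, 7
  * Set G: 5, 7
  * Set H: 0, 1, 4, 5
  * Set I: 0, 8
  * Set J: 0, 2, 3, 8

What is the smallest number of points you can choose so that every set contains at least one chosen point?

4

T = {2, 4, 7, 8} meets every set (each contains at least one member of T), and |T| = 4.
The sets B, C, G, I are pairwise disjoint, so any hitting set needs a separate point for each — at least 4. Hence 4 is optimal.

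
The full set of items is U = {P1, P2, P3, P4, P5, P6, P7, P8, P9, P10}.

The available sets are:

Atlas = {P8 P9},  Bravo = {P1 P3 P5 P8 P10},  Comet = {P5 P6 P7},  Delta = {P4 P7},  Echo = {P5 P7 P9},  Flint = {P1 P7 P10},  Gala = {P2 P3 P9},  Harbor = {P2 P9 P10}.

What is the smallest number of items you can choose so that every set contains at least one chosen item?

Take H = {P7, P9, P10}. Each listed set contains at least one of these, so H is a hitting set of size 3.
No choice of 2 items meets every set, so 3 is the minimum.

3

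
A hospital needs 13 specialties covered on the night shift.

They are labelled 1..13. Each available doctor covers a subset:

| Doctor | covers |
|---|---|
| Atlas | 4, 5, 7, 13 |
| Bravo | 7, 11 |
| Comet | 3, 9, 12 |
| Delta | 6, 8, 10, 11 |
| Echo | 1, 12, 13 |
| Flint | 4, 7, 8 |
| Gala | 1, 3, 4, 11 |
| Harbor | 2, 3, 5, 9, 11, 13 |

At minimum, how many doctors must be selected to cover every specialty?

4

Take {Atlas, Delta, Echo, Harbor}. Their union is {1, 2, 3, 4, 5, 6, 7, 8, 9, 10, 11, 12, 13}, which is all 13 specialties.
Only Harbor contains 2, so Harbor is forced; the remaining 7 specialties need at least 3 more doctors (each remaining doctor adds at most 3) — so at least 4 doctors are needed, and 4 is optimal.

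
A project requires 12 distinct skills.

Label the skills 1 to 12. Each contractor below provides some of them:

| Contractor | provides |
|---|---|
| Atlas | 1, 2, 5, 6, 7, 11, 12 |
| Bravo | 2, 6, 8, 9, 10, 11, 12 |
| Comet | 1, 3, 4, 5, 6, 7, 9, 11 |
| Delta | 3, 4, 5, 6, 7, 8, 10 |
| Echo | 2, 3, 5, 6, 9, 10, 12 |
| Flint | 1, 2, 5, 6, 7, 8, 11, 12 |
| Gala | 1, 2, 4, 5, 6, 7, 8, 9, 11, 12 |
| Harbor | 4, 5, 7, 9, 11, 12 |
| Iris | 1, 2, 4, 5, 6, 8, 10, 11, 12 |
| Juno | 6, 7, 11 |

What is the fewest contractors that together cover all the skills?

2

Comet and Iris together: Comet ∪ Iris = {1, 2, 3, 4, 5, 6, 7, 8, 9, 10, 11, 12} — every skill is covered.
No single contractor has all 12 skills (the largest, Gala, has 10), so 2 is optimal.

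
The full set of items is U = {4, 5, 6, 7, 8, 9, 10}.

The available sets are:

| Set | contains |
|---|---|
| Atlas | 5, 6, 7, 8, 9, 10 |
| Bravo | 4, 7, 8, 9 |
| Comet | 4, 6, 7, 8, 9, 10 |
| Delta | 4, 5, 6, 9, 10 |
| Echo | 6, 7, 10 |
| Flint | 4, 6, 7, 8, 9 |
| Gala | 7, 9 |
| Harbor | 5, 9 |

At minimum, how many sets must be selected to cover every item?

2

Bravo and Delta cover everything between them: the union {4, 5, 6, 7, 8, 9, 10} is all of U.
No single set has all 7 items (the largest, Atlas, has 6), so 2 is optimal.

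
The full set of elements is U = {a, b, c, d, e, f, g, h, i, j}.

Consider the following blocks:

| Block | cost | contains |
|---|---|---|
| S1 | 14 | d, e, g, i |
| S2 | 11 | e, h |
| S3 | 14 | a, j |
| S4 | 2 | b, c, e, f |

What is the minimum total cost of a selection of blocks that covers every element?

41

S1, S2, S3, S4 together cover every element (S1 ∪ S2 ∪ S3 ∪ S4 = {a, b, c, d, e, f, g, h, i, j}); total cost 14 + 11 + 14 + 2 = 41.
No covering selection has total cost below 41.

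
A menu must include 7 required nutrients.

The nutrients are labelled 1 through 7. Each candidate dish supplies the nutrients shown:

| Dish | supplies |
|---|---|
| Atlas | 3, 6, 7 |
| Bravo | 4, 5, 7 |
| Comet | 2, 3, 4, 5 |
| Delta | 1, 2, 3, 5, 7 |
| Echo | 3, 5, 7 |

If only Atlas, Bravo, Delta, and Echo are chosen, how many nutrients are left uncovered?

Union of Atlas, Bravo, Delta, Echo = {1, 2, 3, 4, 5, 6, 7} — that's every nutrient, so 0 are uncovered.

0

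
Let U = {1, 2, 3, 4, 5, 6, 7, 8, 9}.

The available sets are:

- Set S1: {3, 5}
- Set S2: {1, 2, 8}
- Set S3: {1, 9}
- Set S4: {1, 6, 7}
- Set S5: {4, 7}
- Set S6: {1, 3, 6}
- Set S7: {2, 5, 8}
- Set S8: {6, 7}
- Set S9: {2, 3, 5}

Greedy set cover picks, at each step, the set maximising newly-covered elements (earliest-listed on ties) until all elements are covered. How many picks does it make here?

Greedy: pick S2 (covers 3 new) → pick S1 (covers 2 new) → pick S4 (covers 2 new) → pick S3 (covers 1 new) → pick S5 (covers 1 new). Total picks: 5.
(The true minimum cover uses only 4 sets, so greedy is not optimal here.)

5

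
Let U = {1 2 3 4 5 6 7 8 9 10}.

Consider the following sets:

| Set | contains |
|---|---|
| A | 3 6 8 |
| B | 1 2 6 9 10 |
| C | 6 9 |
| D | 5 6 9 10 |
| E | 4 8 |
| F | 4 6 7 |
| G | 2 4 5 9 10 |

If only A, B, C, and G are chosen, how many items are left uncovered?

1

Union of A, B, C, G = {1, 2, 3, 4, 5, 6, 8, 9, 10}.
Not covered: 7 — 1 item.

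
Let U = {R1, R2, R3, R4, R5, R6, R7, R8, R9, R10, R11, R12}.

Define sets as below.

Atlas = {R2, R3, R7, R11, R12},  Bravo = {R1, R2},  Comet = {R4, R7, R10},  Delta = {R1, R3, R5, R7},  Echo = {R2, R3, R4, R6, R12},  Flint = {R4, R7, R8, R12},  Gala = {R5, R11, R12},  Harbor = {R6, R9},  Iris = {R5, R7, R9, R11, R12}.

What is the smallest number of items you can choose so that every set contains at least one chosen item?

4

Take H = {R1, R5, R6, R7}. Each listed set contains at least one of these, so H is a hitting set of size 4.
The sets Bravo, Comet, Gala, Harbor are pairwise disjoint, so any hitting set needs a separate item for each — at least 4. Hence 4 is optimal.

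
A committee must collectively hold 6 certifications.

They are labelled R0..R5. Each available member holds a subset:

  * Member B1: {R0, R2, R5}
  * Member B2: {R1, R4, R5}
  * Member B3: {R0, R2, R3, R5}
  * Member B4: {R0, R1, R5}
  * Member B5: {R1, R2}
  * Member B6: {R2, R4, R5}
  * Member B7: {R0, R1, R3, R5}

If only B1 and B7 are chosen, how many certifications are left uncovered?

1

Union of B1, B7 = {R0, R1, R2, R3, R5}.
Not covered: R4 — 1 certification.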